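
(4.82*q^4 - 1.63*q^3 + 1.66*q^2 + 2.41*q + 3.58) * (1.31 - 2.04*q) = -9.8328*q^5 + 9.6394*q^4 - 5.5217*q^3 - 2.7418*q^2 - 4.1461*q + 4.6898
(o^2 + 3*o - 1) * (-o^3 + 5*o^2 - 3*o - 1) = -o^5 + 2*o^4 + 13*o^3 - 15*o^2 + 1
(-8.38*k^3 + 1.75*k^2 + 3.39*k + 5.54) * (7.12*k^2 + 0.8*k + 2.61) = -59.6656*k^5 + 5.756*k^4 + 3.665*k^3 + 46.7243*k^2 + 13.2799*k + 14.4594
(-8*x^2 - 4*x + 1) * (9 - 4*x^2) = 32*x^4 + 16*x^3 - 76*x^2 - 36*x + 9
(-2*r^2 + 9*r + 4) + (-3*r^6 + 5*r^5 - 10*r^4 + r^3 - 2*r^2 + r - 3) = -3*r^6 + 5*r^5 - 10*r^4 + r^3 - 4*r^2 + 10*r + 1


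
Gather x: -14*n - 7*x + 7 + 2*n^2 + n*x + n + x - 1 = 2*n^2 - 13*n + x*(n - 6) + 6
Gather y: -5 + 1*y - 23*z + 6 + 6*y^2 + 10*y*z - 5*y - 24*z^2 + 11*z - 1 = 6*y^2 + y*(10*z - 4) - 24*z^2 - 12*z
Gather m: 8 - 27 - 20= -39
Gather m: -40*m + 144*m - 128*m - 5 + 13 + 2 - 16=-24*m - 6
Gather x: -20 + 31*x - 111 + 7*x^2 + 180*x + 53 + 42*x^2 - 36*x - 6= 49*x^2 + 175*x - 84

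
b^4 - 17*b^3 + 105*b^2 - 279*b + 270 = (b - 6)*(b - 5)*(b - 3)^2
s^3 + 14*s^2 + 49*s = s*(s + 7)^2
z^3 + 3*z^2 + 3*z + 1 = (z + 1)^3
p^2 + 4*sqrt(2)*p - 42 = (p - 3*sqrt(2))*(p + 7*sqrt(2))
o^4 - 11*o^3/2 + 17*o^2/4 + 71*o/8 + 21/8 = (o - 7/2)*(o - 3)*(o + 1/2)^2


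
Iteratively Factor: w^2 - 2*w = (w - 2)*(w)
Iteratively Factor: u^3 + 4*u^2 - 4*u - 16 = (u + 2)*(u^2 + 2*u - 8) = (u - 2)*(u + 2)*(u + 4)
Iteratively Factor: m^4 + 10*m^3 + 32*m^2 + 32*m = (m)*(m^3 + 10*m^2 + 32*m + 32) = m*(m + 4)*(m^2 + 6*m + 8) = m*(m + 2)*(m + 4)*(m + 4)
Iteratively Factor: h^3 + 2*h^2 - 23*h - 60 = (h + 4)*(h^2 - 2*h - 15) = (h - 5)*(h + 4)*(h + 3)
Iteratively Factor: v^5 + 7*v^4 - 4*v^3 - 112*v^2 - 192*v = (v)*(v^4 + 7*v^3 - 4*v^2 - 112*v - 192) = v*(v - 4)*(v^3 + 11*v^2 + 40*v + 48) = v*(v - 4)*(v + 4)*(v^2 + 7*v + 12) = v*(v - 4)*(v + 3)*(v + 4)*(v + 4)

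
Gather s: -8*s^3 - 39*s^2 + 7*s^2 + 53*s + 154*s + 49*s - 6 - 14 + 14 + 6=-8*s^3 - 32*s^2 + 256*s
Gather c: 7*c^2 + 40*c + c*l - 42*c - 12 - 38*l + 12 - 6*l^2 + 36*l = 7*c^2 + c*(l - 2) - 6*l^2 - 2*l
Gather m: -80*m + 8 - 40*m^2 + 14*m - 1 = -40*m^2 - 66*m + 7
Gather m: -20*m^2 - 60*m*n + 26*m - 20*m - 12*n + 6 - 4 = -20*m^2 + m*(6 - 60*n) - 12*n + 2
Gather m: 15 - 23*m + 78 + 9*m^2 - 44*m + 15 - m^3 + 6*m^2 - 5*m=-m^3 + 15*m^2 - 72*m + 108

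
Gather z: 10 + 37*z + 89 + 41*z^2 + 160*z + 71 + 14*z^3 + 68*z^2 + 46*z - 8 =14*z^3 + 109*z^2 + 243*z + 162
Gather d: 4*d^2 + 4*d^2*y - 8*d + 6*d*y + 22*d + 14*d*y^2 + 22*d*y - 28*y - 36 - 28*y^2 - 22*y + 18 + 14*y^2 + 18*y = d^2*(4*y + 4) + d*(14*y^2 + 28*y + 14) - 14*y^2 - 32*y - 18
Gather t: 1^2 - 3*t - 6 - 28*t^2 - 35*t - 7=-28*t^2 - 38*t - 12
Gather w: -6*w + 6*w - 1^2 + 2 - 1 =0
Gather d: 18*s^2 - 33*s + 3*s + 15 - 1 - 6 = 18*s^2 - 30*s + 8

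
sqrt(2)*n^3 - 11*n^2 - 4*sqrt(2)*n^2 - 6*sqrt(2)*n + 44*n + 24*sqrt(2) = (n - 4)*(n - 6*sqrt(2))*(sqrt(2)*n + 1)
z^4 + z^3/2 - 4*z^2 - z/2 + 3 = (z - 3/2)*(z - 1)*(z + 1)*(z + 2)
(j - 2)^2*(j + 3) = j^3 - j^2 - 8*j + 12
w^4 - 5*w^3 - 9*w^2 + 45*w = w*(w - 5)*(w - 3)*(w + 3)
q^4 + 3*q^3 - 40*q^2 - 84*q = q*(q - 6)*(q + 2)*(q + 7)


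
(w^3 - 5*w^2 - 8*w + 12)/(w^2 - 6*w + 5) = (w^2 - 4*w - 12)/(w - 5)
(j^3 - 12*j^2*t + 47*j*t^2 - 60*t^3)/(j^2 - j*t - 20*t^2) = (j^2 - 7*j*t + 12*t^2)/(j + 4*t)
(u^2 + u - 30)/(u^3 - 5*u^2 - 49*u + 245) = (u + 6)/(u^2 - 49)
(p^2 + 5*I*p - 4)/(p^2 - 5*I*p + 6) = (p + 4*I)/(p - 6*I)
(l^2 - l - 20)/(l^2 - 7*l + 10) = (l + 4)/(l - 2)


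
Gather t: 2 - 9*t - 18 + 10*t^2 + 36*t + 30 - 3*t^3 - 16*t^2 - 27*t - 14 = -3*t^3 - 6*t^2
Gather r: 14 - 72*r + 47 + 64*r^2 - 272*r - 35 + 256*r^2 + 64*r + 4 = 320*r^2 - 280*r + 30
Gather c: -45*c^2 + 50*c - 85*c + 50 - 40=-45*c^2 - 35*c + 10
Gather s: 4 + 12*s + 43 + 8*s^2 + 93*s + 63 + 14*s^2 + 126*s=22*s^2 + 231*s + 110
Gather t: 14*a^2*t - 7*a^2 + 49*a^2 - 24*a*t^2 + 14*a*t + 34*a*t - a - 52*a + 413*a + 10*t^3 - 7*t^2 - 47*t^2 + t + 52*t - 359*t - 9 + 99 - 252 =42*a^2 + 360*a + 10*t^3 + t^2*(-24*a - 54) + t*(14*a^2 + 48*a - 306) - 162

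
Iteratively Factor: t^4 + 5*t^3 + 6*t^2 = (t)*(t^3 + 5*t^2 + 6*t) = t*(t + 3)*(t^2 + 2*t) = t*(t + 2)*(t + 3)*(t)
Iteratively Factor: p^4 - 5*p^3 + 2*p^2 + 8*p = (p - 4)*(p^3 - p^2 - 2*p) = p*(p - 4)*(p^2 - p - 2) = p*(p - 4)*(p + 1)*(p - 2)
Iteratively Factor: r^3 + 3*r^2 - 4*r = (r + 4)*(r^2 - r) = (r - 1)*(r + 4)*(r)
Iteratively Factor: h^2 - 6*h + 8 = (h - 2)*(h - 4)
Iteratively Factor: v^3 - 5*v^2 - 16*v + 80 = (v - 4)*(v^2 - v - 20) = (v - 5)*(v - 4)*(v + 4)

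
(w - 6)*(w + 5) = w^2 - w - 30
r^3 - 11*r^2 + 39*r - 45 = (r - 5)*(r - 3)^2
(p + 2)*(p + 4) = p^2 + 6*p + 8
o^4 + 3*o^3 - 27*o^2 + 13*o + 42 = (o - 3)*(o - 2)*(o + 1)*(o + 7)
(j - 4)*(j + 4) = j^2 - 16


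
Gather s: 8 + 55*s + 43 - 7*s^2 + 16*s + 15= -7*s^2 + 71*s + 66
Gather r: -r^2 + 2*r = -r^2 + 2*r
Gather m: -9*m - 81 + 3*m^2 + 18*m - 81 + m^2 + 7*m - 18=4*m^2 + 16*m - 180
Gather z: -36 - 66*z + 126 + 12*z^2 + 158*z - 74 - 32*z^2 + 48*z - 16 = -20*z^2 + 140*z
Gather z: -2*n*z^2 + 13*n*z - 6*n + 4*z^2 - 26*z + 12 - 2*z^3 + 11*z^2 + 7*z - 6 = -6*n - 2*z^3 + z^2*(15 - 2*n) + z*(13*n - 19) + 6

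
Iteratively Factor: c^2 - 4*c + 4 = (c - 2)*(c - 2)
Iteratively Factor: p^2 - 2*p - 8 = (p - 4)*(p + 2)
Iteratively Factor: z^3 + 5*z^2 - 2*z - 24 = (z - 2)*(z^2 + 7*z + 12) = (z - 2)*(z + 4)*(z + 3)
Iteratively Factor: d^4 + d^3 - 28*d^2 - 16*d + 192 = (d + 4)*(d^3 - 3*d^2 - 16*d + 48) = (d + 4)^2*(d^2 - 7*d + 12) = (d - 3)*(d + 4)^2*(d - 4)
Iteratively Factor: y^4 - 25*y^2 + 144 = (y - 3)*(y^3 + 3*y^2 - 16*y - 48) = (y - 3)*(y + 3)*(y^2 - 16) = (y - 4)*(y - 3)*(y + 3)*(y + 4)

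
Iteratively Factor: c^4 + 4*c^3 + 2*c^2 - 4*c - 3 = (c + 1)*(c^3 + 3*c^2 - c - 3) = (c + 1)^2*(c^2 + 2*c - 3) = (c + 1)^2*(c + 3)*(c - 1)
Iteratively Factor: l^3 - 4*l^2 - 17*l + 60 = (l - 5)*(l^2 + l - 12) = (l - 5)*(l + 4)*(l - 3)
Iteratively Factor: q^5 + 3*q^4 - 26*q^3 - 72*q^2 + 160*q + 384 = (q + 4)*(q^4 - q^3 - 22*q^2 + 16*q + 96) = (q - 3)*(q + 4)*(q^3 + 2*q^2 - 16*q - 32) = (q - 3)*(q + 2)*(q + 4)*(q^2 - 16) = (q - 4)*(q - 3)*(q + 2)*(q + 4)*(q + 4)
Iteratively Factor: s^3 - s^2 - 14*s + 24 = (s - 3)*(s^2 + 2*s - 8) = (s - 3)*(s + 4)*(s - 2)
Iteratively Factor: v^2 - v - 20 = (v - 5)*(v + 4)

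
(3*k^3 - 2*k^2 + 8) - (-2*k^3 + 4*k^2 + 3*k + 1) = 5*k^3 - 6*k^2 - 3*k + 7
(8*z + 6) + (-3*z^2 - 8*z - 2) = 4 - 3*z^2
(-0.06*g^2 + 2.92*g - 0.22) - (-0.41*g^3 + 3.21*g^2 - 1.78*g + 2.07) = 0.41*g^3 - 3.27*g^2 + 4.7*g - 2.29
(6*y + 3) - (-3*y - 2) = 9*y + 5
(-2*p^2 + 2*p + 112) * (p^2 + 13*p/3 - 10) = -2*p^4 - 20*p^3/3 + 422*p^2/3 + 1396*p/3 - 1120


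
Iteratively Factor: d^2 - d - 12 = (d + 3)*(d - 4)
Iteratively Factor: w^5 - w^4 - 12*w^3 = (w)*(w^4 - w^3 - 12*w^2) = w^2*(w^3 - w^2 - 12*w) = w^2*(w + 3)*(w^2 - 4*w) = w^3*(w + 3)*(w - 4)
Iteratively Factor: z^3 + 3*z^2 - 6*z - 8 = (z + 1)*(z^2 + 2*z - 8) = (z - 2)*(z + 1)*(z + 4)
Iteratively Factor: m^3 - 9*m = (m - 3)*(m^2 + 3*m) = m*(m - 3)*(m + 3)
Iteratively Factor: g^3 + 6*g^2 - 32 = (g + 4)*(g^2 + 2*g - 8) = (g + 4)^2*(g - 2)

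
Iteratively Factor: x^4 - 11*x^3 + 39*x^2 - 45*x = (x)*(x^3 - 11*x^2 + 39*x - 45) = x*(x - 3)*(x^2 - 8*x + 15) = x*(x - 3)^2*(x - 5)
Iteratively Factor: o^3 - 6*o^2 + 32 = (o - 4)*(o^2 - 2*o - 8) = (o - 4)^2*(o + 2)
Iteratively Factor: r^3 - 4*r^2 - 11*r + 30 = (r - 2)*(r^2 - 2*r - 15) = (r - 2)*(r + 3)*(r - 5)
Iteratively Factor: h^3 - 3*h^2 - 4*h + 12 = (h + 2)*(h^2 - 5*h + 6) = (h - 3)*(h + 2)*(h - 2)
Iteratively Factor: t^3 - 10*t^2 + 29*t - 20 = (t - 1)*(t^2 - 9*t + 20) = (t - 4)*(t - 1)*(t - 5)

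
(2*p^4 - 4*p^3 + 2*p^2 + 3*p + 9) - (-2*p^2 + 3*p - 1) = 2*p^4 - 4*p^3 + 4*p^2 + 10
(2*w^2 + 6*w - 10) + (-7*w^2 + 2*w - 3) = -5*w^2 + 8*w - 13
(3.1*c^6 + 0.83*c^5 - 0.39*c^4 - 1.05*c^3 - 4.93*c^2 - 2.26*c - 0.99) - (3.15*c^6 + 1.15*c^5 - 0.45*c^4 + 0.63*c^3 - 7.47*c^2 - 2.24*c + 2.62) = -0.0499999999999998*c^6 - 0.32*c^5 + 0.06*c^4 - 1.68*c^3 + 2.54*c^2 - 0.0199999999999996*c - 3.61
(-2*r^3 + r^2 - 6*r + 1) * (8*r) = -16*r^4 + 8*r^3 - 48*r^2 + 8*r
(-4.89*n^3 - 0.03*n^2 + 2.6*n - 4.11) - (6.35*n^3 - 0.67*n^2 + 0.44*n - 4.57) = -11.24*n^3 + 0.64*n^2 + 2.16*n + 0.46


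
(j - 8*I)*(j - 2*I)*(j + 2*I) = j^3 - 8*I*j^2 + 4*j - 32*I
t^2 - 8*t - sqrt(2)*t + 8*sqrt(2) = (t - 8)*(t - sqrt(2))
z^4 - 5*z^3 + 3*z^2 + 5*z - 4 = (z - 4)*(z - 1)^2*(z + 1)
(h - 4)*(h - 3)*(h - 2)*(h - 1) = h^4 - 10*h^3 + 35*h^2 - 50*h + 24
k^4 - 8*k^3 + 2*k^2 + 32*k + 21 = (k - 7)*(k - 3)*(k + 1)^2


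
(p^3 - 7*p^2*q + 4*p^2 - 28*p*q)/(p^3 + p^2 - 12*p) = (p - 7*q)/(p - 3)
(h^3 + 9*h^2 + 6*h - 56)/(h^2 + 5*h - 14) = h + 4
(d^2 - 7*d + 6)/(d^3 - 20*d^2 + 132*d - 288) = (d - 1)/(d^2 - 14*d + 48)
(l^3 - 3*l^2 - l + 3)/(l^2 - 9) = (l^2 - 1)/(l + 3)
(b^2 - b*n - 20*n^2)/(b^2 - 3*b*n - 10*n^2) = (b + 4*n)/(b + 2*n)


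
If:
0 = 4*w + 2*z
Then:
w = -z/2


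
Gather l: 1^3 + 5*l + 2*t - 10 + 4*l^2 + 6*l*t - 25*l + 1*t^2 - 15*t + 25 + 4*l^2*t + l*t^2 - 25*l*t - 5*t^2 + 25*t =l^2*(4*t + 4) + l*(t^2 - 19*t - 20) - 4*t^2 + 12*t + 16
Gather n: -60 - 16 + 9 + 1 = -66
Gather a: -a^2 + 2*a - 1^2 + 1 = -a^2 + 2*a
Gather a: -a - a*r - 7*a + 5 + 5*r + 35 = a*(-r - 8) + 5*r + 40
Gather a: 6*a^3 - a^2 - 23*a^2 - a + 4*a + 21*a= 6*a^3 - 24*a^2 + 24*a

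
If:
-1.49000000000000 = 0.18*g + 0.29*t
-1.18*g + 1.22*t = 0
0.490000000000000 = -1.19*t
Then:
No Solution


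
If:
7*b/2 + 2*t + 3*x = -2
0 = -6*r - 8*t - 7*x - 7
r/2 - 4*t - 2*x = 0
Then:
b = -53*x/98 - 1/2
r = -3*x/7 - 1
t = -31*x/56 - 1/8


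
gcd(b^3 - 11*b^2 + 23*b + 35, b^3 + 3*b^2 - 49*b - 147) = b - 7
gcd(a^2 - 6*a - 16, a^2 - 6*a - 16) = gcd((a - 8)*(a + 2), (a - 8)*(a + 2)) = a^2 - 6*a - 16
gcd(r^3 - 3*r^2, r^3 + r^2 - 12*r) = r^2 - 3*r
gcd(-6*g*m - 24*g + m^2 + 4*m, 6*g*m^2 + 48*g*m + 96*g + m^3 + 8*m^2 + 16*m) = m + 4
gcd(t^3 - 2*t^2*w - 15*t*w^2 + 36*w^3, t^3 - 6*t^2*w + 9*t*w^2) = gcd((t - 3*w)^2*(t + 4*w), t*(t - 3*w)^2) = t^2 - 6*t*w + 9*w^2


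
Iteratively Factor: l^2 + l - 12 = (l + 4)*(l - 3)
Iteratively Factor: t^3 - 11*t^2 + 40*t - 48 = (t - 4)*(t^2 - 7*t + 12) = (t - 4)*(t - 3)*(t - 4)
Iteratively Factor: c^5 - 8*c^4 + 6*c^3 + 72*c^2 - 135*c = (c + 3)*(c^4 - 11*c^3 + 39*c^2 - 45*c) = (c - 3)*(c + 3)*(c^3 - 8*c^2 + 15*c) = c*(c - 3)*(c + 3)*(c^2 - 8*c + 15) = c*(c - 5)*(c - 3)*(c + 3)*(c - 3)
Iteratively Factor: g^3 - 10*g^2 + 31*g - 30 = (g - 2)*(g^2 - 8*g + 15) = (g - 5)*(g - 2)*(g - 3)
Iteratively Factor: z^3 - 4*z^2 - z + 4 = (z - 1)*(z^2 - 3*z - 4) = (z - 1)*(z + 1)*(z - 4)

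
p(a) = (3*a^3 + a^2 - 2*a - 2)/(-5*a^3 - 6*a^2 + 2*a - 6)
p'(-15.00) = 0.00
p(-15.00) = -0.64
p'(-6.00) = -0.03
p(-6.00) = -0.71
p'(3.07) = -0.06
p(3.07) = -0.44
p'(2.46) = -0.10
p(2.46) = -0.39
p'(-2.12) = -4.74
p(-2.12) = -2.09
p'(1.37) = -0.37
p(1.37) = -0.18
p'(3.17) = -0.05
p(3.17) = -0.44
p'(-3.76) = -0.12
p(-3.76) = -0.84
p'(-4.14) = -0.08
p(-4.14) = -0.80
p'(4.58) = -0.02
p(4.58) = -0.49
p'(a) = (9*a^2 + 2*a - 2)/(-5*a^3 - 6*a^2 + 2*a - 6) + (15*a^2 + 12*a - 2)*(3*a^3 + a^2 - 2*a - 2)/(-5*a^3 - 6*a^2 + 2*a - 6)^2 = (-13*a^4 - 8*a^3 - 94*a^2 - 36*a + 16)/(25*a^6 + 60*a^5 + 16*a^4 + 36*a^3 + 76*a^2 - 24*a + 36)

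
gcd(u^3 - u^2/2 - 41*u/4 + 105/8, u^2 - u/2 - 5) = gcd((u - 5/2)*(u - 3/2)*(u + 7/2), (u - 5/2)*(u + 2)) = u - 5/2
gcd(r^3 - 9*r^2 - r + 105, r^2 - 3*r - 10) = r - 5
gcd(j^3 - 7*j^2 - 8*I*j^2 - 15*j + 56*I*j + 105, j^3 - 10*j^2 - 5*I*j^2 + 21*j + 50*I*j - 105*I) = j^2 + j*(-7 - 5*I) + 35*I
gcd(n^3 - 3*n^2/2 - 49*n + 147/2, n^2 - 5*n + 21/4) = n - 3/2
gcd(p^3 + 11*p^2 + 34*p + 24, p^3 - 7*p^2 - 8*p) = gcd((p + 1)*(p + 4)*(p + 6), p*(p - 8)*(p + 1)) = p + 1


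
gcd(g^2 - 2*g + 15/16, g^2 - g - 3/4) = 1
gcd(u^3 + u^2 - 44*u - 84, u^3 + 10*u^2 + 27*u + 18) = u + 6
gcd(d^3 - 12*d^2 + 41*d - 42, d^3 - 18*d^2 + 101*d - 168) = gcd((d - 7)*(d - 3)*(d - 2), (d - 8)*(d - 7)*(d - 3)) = d^2 - 10*d + 21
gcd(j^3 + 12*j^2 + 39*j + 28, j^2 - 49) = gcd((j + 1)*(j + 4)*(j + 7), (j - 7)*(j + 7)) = j + 7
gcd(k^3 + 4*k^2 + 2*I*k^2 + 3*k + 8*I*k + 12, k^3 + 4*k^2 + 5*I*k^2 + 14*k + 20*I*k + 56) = k + 4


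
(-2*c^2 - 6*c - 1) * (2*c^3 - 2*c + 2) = -4*c^5 - 12*c^4 + 2*c^3 + 8*c^2 - 10*c - 2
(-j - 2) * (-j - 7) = j^2 + 9*j + 14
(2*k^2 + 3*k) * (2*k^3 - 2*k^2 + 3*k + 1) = 4*k^5 + 2*k^4 + 11*k^2 + 3*k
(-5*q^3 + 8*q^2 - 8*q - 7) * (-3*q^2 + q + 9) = 15*q^5 - 29*q^4 - 13*q^3 + 85*q^2 - 79*q - 63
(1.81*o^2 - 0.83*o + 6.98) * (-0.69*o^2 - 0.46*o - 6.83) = -1.2489*o^4 - 0.2599*o^3 - 16.7967*o^2 + 2.4581*o - 47.6734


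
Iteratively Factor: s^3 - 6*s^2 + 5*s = (s - 5)*(s^2 - s) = s*(s - 5)*(s - 1)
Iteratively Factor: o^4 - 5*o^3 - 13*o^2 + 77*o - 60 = (o - 3)*(o^3 - 2*o^2 - 19*o + 20) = (o - 3)*(o + 4)*(o^2 - 6*o + 5) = (o - 5)*(o - 3)*(o + 4)*(o - 1)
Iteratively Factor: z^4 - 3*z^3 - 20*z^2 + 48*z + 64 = (z + 4)*(z^3 - 7*z^2 + 8*z + 16) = (z + 1)*(z + 4)*(z^2 - 8*z + 16) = (z - 4)*(z + 1)*(z + 4)*(z - 4)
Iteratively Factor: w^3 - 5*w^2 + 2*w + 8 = (w + 1)*(w^2 - 6*w + 8) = (w - 2)*(w + 1)*(w - 4)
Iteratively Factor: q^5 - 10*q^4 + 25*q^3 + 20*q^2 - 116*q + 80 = (q + 2)*(q^4 - 12*q^3 + 49*q^2 - 78*q + 40) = (q - 5)*(q + 2)*(q^3 - 7*q^2 + 14*q - 8) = (q - 5)*(q - 4)*(q + 2)*(q^2 - 3*q + 2) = (q - 5)*(q - 4)*(q - 1)*(q + 2)*(q - 2)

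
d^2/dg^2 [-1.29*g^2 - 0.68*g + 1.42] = -2.58000000000000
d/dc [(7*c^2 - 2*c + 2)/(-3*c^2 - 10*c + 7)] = 2*(-38*c^2 + 55*c + 3)/(9*c^4 + 60*c^3 + 58*c^2 - 140*c + 49)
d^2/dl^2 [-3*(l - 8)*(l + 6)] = -6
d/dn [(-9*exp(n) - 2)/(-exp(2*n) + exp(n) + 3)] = (-(2*exp(n) - 1)*(9*exp(n) + 2) + 9*exp(2*n) - 9*exp(n) - 27)*exp(n)/(-exp(2*n) + exp(n) + 3)^2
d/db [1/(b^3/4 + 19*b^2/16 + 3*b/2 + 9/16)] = 32*(-6*b^2 - 19*b - 12)/(4*b^3 + 19*b^2 + 24*b + 9)^2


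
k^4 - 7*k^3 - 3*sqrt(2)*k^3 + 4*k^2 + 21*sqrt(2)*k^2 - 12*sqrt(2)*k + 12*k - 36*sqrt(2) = (k - 6)*(k - 2)*(k + 1)*(k - 3*sqrt(2))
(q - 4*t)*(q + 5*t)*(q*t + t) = q^3*t + q^2*t^2 + q^2*t - 20*q*t^3 + q*t^2 - 20*t^3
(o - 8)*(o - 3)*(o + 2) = o^3 - 9*o^2 + 2*o + 48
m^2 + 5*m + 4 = (m + 1)*(m + 4)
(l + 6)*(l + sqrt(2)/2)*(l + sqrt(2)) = l^3 + 3*sqrt(2)*l^2/2 + 6*l^2 + l + 9*sqrt(2)*l + 6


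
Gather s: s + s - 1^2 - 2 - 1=2*s - 4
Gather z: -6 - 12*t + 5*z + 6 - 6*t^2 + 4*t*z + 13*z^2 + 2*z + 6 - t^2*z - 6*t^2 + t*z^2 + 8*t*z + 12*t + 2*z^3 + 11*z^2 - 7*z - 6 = -12*t^2 + 2*z^3 + z^2*(t + 24) + z*(-t^2 + 12*t)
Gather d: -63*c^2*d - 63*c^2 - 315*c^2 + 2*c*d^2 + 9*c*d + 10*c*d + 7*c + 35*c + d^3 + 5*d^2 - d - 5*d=-378*c^2 + 42*c + d^3 + d^2*(2*c + 5) + d*(-63*c^2 + 19*c - 6)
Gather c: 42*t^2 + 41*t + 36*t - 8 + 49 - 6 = 42*t^2 + 77*t + 35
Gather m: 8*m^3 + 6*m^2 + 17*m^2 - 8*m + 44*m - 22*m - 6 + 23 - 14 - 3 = 8*m^3 + 23*m^2 + 14*m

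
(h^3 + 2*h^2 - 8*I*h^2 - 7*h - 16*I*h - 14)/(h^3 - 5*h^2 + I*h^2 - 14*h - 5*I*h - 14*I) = (h^2 - 8*I*h - 7)/(h^2 + h*(-7 + I) - 7*I)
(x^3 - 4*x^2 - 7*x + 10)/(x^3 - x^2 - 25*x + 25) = (x + 2)/(x + 5)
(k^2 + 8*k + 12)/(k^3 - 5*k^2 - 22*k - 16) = (k + 6)/(k^2 - 7*k - 8)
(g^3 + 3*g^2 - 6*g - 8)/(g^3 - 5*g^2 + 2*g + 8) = (g + 4)/(g - 4)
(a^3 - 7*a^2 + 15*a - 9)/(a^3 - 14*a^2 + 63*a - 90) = (a^2 - 4*a + 3)/(a^2 - 11*a + 30)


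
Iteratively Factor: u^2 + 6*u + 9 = (u + 3)*(u + 3)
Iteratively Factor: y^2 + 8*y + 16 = (y + 4)*(y + 4)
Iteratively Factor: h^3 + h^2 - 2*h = (h)*(h^2 + h - 2) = h*(h + 2)*(h - 1)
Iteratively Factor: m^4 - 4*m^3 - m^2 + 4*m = (m - 4)*(m^3 - m) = m*(m - 4)*(m^2 - 1) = m*(m - 4)*(m + 1)*(m - 1)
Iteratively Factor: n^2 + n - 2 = (n - 1)*(n + 2)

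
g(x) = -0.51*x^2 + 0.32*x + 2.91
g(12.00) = -66.69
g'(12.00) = -11.92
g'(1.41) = -1.12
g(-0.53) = 2.60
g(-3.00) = -2.64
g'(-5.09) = 5.51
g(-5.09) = -11.93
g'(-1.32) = 1.67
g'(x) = 0.32 - 1.02*x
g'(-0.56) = 0.89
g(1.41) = 2.35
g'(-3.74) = 4.13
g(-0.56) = 2.57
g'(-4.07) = 4.47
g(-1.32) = 1.60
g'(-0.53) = 0.86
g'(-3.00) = 3.38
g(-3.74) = -5.42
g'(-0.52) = 0.85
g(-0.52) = 2.61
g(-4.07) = -6.84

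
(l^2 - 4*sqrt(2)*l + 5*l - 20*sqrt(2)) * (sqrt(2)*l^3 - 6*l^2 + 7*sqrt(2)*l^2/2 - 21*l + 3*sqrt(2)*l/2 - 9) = sqrt(2)*l^5 - 14*l^4 + 17*sqrt(2)*l^4/2 - 119*l^3 + 43*sqrt(2)*l^3 - 266*l^2 + 423*sqrt(2)*l^2/2 - 105*l + 456*sqrt(2)*l + 180*sqrt(2)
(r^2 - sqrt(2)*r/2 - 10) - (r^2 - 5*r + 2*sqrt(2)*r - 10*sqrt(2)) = -5*sqrt(2)*r/2 + 5*r - 10 + 10*sqrt(2)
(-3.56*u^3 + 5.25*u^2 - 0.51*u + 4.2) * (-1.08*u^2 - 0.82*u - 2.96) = 3.8448*u^5 - 2.7508*u^4 + 6.7834*u^3 - 19.6578*u^2 - 1.9344*u - 12.432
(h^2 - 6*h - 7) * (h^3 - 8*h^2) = h^5 - 14*h^4 + 41*h^3 + 56*h^2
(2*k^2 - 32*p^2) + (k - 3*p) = 2*k^2 + k - 32*p^2 - 3*p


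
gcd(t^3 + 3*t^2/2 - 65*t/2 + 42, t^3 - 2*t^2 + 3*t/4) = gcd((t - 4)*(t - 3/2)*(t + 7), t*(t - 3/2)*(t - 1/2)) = t - 3/2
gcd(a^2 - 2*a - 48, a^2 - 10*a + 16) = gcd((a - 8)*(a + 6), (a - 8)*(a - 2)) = a - 8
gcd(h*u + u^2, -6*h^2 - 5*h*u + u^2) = h + u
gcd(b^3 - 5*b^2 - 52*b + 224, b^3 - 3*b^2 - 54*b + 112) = b^2 - b - 56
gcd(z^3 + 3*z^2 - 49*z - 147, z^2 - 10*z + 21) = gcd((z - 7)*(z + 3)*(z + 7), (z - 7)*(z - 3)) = z - 7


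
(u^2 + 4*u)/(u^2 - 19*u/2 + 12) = 2*u*(u + 4)/(2*u^2 - 19*u + 24)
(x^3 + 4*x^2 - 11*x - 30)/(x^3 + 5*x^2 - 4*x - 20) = (x - 3)/(x - 2)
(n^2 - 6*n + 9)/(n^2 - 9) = (n - 3)/(n + 3)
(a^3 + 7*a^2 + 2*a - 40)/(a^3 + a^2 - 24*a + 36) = (a^2 + 9*a + 20)/(a^2 + 3*a - 18)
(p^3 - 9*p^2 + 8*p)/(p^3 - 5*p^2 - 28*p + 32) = p/(p + 4)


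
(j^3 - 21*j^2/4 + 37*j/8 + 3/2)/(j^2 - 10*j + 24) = (8*j^2 - 10*j - 3)/(8*(j - 6))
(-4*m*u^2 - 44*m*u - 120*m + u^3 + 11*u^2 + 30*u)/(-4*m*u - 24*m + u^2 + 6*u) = u + 5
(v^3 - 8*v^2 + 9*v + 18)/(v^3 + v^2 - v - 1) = (v^2 - 9*v + 18)/(v^2 - 1)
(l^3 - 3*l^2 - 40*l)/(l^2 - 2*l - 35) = l*(l - 8)/(l - 7)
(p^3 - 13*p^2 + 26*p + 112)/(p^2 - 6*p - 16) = p - 7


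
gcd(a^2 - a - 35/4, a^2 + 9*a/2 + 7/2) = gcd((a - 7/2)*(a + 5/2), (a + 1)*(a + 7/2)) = 1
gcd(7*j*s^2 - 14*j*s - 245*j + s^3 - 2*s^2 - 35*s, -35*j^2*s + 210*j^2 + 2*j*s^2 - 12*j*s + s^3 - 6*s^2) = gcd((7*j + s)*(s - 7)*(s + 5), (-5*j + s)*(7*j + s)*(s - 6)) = 7*j + s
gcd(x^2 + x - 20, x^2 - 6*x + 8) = x - 4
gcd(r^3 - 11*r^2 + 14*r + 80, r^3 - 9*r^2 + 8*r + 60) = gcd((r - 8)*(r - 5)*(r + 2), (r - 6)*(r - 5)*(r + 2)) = r^2 - 3*r - 10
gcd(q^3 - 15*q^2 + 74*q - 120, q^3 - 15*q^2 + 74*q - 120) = q^3 - 15*q^2 + 74*q - 120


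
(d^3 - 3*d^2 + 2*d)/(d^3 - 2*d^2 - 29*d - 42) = d*(-d^2 + 3*d - 2)/(-d^3 + 2*d^2 + 29*d + 42)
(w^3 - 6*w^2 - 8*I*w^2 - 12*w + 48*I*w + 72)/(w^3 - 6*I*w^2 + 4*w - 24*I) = (w - 6)/(w + 2*I)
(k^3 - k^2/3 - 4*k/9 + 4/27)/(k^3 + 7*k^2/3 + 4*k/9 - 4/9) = (k - 2/3)/(k + 2)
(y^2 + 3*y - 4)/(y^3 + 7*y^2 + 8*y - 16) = 1/(y + 4)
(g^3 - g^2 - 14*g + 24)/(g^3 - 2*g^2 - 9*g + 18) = (g + 4)/(g + 3)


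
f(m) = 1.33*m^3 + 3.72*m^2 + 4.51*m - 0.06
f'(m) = 3.99*m^2 + 7.44*m + 4.51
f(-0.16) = -0.69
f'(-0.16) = 3.42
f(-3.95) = -41.80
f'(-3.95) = 37.38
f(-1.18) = -2.39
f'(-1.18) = 1.29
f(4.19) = 181.98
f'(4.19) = 105.73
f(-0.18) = -0.76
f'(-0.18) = 3.30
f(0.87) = 7.56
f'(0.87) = 14.00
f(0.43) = 2.67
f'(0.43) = 8.45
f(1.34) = 15.86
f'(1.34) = 21.64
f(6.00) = 448.20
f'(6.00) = 192.79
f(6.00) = 448.20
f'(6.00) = 192.79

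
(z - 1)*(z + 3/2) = z^2 + z/2 - 3/2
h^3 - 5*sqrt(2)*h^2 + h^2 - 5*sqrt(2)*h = h*(h + 1)*(h - 5*sqrt(2))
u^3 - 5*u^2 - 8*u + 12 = (u - 6)*(u - 1)*(u + 2)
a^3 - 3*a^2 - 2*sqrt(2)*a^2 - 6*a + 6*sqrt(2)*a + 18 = (a - 3)*(a - 3*sqrt(2))*(a + sqrt(2))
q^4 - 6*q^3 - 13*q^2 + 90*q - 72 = (q - 6)*(q - 3)*(q - 1)*(q + 4)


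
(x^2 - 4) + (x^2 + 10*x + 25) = 2*x^2 + 10*x + 21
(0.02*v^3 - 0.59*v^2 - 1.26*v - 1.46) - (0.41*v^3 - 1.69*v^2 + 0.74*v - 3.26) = -0.39*v^3 + 1.1*v^2 - 2.0*v + 1.8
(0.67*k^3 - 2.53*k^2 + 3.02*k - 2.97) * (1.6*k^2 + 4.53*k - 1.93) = 1.072*k^5 - 1.0129*k^4 - 7.922*k^3 + 13.8115*k^2 - 19.2827*k + 5.7321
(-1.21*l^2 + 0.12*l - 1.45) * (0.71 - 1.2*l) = 1.452*l^3 - 1.0031*l^2 + 1.8252*l - 1.0295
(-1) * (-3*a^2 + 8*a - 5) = 3*a^2 - 8*a + 5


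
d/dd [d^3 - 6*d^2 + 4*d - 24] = 3*d^2 - 12*d + 4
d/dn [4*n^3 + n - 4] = 12*n^2 + 1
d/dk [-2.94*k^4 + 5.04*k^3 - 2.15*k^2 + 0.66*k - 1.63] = -11.76*k^3 + 15.12*k^2 - 4.3*k + 0.66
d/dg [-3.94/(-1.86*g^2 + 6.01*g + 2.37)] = (23.6794 - 14.6568*g)/(-1.86*g^2 + 6.01*g + 2.37)^2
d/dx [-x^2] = -2*x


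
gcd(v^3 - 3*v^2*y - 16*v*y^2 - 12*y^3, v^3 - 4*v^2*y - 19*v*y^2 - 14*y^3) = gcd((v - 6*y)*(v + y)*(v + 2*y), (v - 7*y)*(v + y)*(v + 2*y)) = v^2 + 3*v*y + 2*y^2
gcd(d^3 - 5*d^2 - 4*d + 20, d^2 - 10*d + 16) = d - 2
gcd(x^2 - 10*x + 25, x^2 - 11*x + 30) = x - 5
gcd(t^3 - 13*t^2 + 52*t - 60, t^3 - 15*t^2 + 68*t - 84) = t^2 - 8*t + 12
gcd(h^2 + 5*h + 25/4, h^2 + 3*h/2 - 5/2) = h + 5/2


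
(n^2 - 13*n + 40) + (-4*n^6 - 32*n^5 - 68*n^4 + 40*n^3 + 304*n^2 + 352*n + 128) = -4*n^6 - 32*n^5 - 68*n^4 + 40*n^3 + 305*n^2 + 339*n + 168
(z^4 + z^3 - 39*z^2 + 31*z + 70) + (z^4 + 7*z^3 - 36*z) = 2*z^4 + 8*z^3 - 39*z^2 - 5*z + 70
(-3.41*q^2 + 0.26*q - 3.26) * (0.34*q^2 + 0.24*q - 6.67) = -1.1594*q^4 - 0.73*q^3 + 21.6987*q^2 - 2.5166*q + 21.7442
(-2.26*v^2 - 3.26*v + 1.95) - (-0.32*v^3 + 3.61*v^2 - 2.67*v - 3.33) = 0.32*v^3 - 5.87*v^2 - 0.59*v + 5.28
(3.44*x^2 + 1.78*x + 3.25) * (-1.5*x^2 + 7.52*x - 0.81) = -5.16*x^4 + 23.1988*x^3 + 5.7242*x^2 + 22.9982*x - 2.6325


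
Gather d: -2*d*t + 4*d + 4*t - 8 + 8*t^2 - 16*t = d*(4 - 2*t) + 8*t^2 - 12*t - 8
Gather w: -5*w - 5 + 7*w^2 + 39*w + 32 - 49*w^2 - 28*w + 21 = -42*w^2 + 6*w + 48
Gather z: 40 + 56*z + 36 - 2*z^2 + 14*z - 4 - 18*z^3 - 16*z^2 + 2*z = -18*z^3 - 18*z^2 + 72*z + 72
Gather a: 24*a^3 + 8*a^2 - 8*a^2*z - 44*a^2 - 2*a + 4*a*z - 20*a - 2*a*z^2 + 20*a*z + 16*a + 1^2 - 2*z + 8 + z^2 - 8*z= 24*a^3 + a^2*(-8*z - 36) + a*(-2*z^2 + 24*z - 6) + z^2 - 10*z + 9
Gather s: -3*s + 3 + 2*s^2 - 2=2*s^2 - 3*s + 1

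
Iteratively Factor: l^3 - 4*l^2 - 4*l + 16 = (l - 2)*(l^2 - 2*l - 8) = (l - 2)*(l + 2)*(l - 4)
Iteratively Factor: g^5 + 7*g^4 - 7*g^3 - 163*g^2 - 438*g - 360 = (g + 2)*(g^4 + 5*g^3 - 17*g^2 - 129*g - 180) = (g + 2)*(g + 3)*(g^3 + 2*g^2 - 23*g - 60) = (g - 5)*(g + 2)*(g + 3)*(g^2 + 7*g + 12) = (g - 5)*(g + 2)*(g + 3)^2*(g + 4)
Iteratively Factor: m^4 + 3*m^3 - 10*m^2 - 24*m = (m)*(m^3 + 3*m^2 - 10*m - 24) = m*(m - 3)*(m^2 + 6*m + 8) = m*(m - 3)*(m + 4)*(m + 2)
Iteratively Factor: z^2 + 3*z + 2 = (z + 1)*(z + 2)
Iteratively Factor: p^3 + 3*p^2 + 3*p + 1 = (p + 1)*(p^2 + 2*p + 1) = (p + 1)^2*(p + 1)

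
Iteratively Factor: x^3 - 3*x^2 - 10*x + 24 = (x - 4)*(x^2 + x - 6) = (x - 4)*(x + 3)*(x - 2)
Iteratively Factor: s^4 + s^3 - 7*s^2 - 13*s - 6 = (s + 1)*(s^3 - 7*s - 6) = (s + 1)*(s + 2)*(s^2 - 2*s - 3) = (s - 3)*(s + 1)*(s + 2)*(s + 1)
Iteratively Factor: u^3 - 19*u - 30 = (u + 2)*(u^2 - 2*u - 15) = (u - 5)*(u + 2)*(u + 3)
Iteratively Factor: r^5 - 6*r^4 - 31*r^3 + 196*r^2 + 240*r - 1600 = (r - 4)*(r^4 - 2*r^3 - 39*r^2 + 40*r + 400) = (r - 5)*(r - 4)*(r^3 + 3*r^2 - 24*r - 80) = (r - 5)^2*(r - 4)*(r^2 + 8*r + 16) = (r - 5)^2*(r - 4)*(r + 4)*(r + 4)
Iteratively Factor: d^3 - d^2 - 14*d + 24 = (d + 4)*(d^2 - 5*d + 6) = (d - 2)*(d + 4)*(d - 3)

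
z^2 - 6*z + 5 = (z - 5)*(z - 1)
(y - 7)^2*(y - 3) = y^3 - 17*y^2 + 91*y - 147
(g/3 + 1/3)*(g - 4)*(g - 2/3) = g^3/3 - 11*g^2/9 - 2*g/3 + 8/9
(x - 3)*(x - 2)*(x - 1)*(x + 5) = x^4 - x^3 - 19*x^2 + 49*x - 30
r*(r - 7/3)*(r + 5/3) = r^3 - 2*r^2/3 - 35*r/9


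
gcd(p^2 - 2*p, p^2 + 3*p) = p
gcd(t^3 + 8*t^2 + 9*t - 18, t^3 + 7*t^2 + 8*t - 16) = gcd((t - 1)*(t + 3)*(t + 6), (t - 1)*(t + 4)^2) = t - 1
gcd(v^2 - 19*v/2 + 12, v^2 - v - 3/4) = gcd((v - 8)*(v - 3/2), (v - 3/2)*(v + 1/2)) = v - 3/2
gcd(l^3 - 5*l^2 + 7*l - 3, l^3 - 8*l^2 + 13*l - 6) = l^2 - 2*l + 1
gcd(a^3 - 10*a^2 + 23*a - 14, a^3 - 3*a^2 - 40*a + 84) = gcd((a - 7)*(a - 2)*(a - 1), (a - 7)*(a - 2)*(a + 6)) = a^2 - 9*a + 14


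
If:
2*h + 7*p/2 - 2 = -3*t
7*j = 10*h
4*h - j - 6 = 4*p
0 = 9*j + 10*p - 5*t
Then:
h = 455/443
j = 650/443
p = -372/443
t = 426/443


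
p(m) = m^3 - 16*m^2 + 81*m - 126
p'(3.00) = 12.00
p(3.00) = 0.00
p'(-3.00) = 204.00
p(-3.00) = -540.00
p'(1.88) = 31.44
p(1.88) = -23.63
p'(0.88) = 55.16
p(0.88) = -66.43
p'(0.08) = 78.46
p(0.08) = -119.62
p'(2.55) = 18.91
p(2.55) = -6.91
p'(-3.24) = 216.17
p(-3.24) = -590.41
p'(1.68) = 35.71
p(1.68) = -30.34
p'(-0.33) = 91.89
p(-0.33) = -154.51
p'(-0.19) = 87.19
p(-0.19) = -141.97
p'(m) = 3*m^2 - 32*m + 81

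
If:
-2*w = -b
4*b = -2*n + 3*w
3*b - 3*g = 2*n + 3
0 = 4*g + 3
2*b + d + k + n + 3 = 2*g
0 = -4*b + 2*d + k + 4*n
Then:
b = 3/22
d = 513/88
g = -3/4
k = -459/44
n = -15/88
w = 3/44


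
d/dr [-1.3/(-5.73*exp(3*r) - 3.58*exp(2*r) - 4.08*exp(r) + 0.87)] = (-22.347*exp(2*r) - 9.308*exp(r) - 5.304)*exp(r)/(5.73*exp(3*r) + 3.58*exp(2*r) + 4.08*exp(r) - 0.87)^2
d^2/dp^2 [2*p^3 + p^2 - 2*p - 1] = 12*p + 2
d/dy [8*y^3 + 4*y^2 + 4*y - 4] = 24*y^2 + 8*y + 4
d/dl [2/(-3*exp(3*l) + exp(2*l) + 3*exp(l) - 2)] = (18*exp(2*l) - 4*exp(l) - 6)*exp(l)/(3*exp(3*l) - exp(2*l) - 3*exp(l) + 2)^2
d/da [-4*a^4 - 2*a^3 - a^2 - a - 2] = -16*a^3 - 6*a^2 - 2*a - 1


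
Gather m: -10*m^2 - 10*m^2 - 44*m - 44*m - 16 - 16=-20*m^2 - 88*m - 32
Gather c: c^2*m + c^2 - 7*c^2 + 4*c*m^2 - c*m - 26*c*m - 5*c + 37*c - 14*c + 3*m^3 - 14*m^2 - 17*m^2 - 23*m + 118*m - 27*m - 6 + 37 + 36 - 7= c^2*(m - 6) + c*(4*m^2 - 27*m + 18) + 3*m^3 - 31*m^2 + 68*m + 60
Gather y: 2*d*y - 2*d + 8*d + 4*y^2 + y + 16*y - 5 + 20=6*d + 4*y^2 + y*(2*d + 17) + 15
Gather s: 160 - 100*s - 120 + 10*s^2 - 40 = 10*s^2 - 100*s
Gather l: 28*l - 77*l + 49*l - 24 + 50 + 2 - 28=0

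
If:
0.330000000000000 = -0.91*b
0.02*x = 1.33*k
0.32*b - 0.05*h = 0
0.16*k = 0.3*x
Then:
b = -0.36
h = -2.32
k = 0.00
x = 0.00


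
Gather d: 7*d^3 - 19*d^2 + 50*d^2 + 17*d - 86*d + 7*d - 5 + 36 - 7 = 7*d^3 + 31*d^2 - 62*d + 24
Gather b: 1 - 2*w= 1 - 2*w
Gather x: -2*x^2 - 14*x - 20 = -2*x^2 - 14*x - 20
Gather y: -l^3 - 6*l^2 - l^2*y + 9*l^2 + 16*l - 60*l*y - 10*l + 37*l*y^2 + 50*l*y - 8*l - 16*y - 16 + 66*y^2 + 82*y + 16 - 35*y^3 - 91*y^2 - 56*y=-l^3 + 3*l^2 - 2*l - 35*y^3 + y^2*(37*l - 25) + y*(-l^2 - 10*l + 10)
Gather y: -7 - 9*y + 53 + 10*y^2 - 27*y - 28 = 10*y^2 - 36*y + 18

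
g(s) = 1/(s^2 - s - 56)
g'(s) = (1 - 2*s)/(s^2 - s - 56)^2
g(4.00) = -0.02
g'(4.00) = -0.00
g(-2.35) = -0.02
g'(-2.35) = 0.00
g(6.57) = -0.05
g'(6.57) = -0.03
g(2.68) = -0.02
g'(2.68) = -0.00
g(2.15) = -0.02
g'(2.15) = -0.00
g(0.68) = -0.02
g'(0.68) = -0.00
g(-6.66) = -0.20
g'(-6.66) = 0.58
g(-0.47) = -0.02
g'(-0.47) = 0.00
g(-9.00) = 0.03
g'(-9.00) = 0.02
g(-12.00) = 0.01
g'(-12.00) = 0.00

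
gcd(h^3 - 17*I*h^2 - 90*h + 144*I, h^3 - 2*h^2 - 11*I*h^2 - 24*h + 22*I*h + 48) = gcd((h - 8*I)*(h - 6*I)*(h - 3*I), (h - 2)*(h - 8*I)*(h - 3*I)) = h^2 - 11*I*h - 24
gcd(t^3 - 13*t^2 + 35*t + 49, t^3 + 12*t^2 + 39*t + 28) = t + 1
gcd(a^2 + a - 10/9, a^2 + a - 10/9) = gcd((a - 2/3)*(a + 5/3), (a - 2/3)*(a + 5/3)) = a^2 + a - 10/9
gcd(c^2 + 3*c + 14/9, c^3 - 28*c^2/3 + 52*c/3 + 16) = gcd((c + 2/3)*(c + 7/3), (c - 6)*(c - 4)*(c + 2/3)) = c + 2/3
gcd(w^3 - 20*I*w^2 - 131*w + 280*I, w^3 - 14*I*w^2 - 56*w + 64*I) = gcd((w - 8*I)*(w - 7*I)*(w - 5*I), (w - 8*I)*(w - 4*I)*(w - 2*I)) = w - 8*I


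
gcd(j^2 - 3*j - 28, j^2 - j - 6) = 1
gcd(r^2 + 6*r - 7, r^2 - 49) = r + 7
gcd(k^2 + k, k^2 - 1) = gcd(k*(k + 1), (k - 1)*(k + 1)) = k + 1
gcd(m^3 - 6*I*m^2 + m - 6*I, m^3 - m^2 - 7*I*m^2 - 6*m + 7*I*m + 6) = m^2 - 7*I*m - 6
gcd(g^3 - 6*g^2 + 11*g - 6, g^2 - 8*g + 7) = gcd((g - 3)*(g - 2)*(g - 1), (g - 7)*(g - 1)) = g - 1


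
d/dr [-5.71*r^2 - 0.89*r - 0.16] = -11.42*r - 0.89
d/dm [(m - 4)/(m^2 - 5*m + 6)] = (m^2 - 5*m - (m - 4)*(2*m - 5) + 6)/(m^2 - 5*m + 6)^2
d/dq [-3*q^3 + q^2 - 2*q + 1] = -9*q^2 + 2*q - 2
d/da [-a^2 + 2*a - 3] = 2 - 2*a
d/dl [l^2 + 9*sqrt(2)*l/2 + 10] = 2*l + 9*sqrt(2)/2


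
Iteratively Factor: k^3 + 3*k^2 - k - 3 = (k + 1)*(k^2 + 2*k - 3) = (k - 1)*(k + 1)*(k + 3)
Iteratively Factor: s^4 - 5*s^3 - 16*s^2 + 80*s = (s)*(s^3 - 5*s^2 - 16*s + 80) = s*(s - 4)*(s^2 - s - 20) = s*(s - 4)*(s + 4)*(s - 5)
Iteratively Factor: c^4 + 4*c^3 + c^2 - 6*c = (c + 2)*(c^3 + 2*c^2 - 3*c) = c*(c + 2)*(c^2 + 2*c - 3) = c*(c + 2)*(c + 3)*(c - 1)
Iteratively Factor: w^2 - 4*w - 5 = (w + 1)*(w - 5)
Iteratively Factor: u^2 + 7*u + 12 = (u + 3)*(u + 4)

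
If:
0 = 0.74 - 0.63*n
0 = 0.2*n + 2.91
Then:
No Solution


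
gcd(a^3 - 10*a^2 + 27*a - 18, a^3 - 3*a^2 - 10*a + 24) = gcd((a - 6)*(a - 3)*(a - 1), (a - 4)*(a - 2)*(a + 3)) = 1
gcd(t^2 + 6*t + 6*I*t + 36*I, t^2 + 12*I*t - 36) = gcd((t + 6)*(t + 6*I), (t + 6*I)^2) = t + 6*I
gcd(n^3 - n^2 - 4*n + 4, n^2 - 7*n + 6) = n - 1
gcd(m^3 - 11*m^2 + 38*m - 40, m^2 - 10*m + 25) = m - 5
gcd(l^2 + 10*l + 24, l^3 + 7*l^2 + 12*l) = l + 4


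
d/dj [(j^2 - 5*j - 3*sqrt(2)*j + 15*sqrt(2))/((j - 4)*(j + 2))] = (3*j^2 + 3*sqrt(2)*j^2 - 30*sqrt(2)*j - 16*j + 40 + 54*sqrt(2))/(j^4 - 4*j^3 - 12*j^2 + 32*j + 64)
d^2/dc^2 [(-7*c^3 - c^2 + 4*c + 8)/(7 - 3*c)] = 2*(63*c^3 - 441*c^2 + 1029*c - 107)/(27*c^3 - 189*c^2 + 441*c - 343)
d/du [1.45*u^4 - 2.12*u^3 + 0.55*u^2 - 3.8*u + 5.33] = 5.8*u^3 - 6.36*u^2 + 1.1*u - 3.8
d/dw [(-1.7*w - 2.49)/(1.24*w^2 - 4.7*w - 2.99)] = (2.108*w^2 + 6.1752*w - 6.62)/(1.5376*w^4 - 11.656*w^3 + 14.6748*w^2 + 28.106*w + 8.9401)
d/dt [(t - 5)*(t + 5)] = 2*t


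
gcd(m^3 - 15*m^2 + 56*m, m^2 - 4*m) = m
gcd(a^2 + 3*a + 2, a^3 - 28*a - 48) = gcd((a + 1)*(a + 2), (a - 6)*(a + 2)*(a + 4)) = a + 2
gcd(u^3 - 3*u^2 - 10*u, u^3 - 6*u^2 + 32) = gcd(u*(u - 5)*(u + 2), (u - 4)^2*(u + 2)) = u + 2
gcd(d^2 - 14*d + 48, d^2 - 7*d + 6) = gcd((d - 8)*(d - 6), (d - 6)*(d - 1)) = d - 6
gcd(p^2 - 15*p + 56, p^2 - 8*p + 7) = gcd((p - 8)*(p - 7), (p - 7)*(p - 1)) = p - 7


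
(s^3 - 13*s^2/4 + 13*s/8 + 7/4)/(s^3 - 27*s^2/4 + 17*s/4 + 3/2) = (8*s^3 - 26*s^2 + 13*s + 14)/(2*(4*s^3 - 27*s^2 + 17*s + 6))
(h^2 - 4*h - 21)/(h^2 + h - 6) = (h - 7)/(h - 2)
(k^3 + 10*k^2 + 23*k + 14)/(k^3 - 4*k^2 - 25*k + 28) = (k^3 + 10*k^2 + 23*k + 14)/(k^3 - 4*k^2 - 25*k + 28)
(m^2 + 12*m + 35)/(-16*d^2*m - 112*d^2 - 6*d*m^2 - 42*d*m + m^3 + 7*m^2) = (-m - 5)/(16*d^2 + 6*d*m - m^2)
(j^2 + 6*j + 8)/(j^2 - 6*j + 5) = (j^2 + 6*j + 8)/(j^2 - 6*j + 5)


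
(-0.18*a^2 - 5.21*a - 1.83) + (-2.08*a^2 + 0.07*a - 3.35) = -2.26*a^2 - 5.14*a - 5.18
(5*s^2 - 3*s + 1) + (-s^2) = 4*s^2 - 3*s + 1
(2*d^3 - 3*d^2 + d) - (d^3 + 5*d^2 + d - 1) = d^3 - 8*d^2 + 1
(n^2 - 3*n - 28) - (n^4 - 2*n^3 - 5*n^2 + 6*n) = -n^4 + 2*n^3 + 6*n^2 - 9*n - 28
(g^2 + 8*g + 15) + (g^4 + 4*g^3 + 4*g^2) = g^4 + 4*g^3 + 5*g^2 + 8*g + 15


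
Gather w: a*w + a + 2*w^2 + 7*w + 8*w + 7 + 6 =a + 2*w^2 + w*(a + 15) + 13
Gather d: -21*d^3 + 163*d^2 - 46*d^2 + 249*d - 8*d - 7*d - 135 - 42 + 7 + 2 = -21*d^3 + 117*d^2 + 234*d - 168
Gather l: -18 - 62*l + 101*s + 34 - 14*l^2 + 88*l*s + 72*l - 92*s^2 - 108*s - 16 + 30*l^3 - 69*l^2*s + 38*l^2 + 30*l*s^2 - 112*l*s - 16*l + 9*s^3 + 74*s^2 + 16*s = 30*l^3 + l^2*(24 - 69*s) + l*(30*s^2 - 24*s - 6) + 9*s^3 - 18*s^2 + 9*s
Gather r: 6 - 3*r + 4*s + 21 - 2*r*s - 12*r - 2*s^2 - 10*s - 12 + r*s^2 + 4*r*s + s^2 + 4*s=r*(s^2 + 2*s - 15) - s^2 - 2*s + 15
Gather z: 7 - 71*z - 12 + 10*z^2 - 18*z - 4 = 10*z^2 - 89*z - 9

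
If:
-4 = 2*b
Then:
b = -2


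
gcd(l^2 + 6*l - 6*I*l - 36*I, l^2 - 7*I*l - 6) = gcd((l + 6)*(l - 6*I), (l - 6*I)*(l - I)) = l - 6*I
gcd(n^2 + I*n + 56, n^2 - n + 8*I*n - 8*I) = n + 8*I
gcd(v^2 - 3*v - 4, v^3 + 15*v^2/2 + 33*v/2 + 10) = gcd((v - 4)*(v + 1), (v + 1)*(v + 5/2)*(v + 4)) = v + 1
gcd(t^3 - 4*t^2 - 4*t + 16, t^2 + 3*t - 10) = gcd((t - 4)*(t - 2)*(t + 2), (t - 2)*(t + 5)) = t - 2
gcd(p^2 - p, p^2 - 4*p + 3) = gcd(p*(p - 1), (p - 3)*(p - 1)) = p - 1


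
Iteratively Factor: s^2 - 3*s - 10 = (s + 2)*(s - 5)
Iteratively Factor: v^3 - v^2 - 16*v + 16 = (v + 4)*(v^2 - 5*v + 4) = (v - 1)*(v + 4)*(v - 4)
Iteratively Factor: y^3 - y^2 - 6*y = (y)*(y^2 - y - 6) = y*(y - 3)*(y + 2)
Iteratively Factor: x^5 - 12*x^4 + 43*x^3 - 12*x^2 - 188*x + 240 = (x - 2)*(x^4 - 10*x^3 + 23*x^2 + 34*x - 120) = (x - 4)*(x - 2)*(x^3 - 6*x^2 - x + 30) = (x - 4)*(x - 2)*(x + 2)*(x^2 - 8*x + 15) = (x - 5)*(x - 4)*(x - 2)*(x + 2)*(x - 3)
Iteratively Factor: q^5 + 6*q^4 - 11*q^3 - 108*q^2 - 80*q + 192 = (q - 4)*(q^4 + 10*q^3 + 29*q^2 + 8*q - 48) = (q - 4)*(q - 1)*(q^3 + 11*q^2 + 40*q + 48) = (q - 4)*(q - 1)*(q + 4)*(q^2 + 7*q + 12) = (q - 4)*(q - 1)*(q + 4)^2*(q + 3)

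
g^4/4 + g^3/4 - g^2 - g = g*(g/4 + 1/2)*(g - 2)*(g + 1)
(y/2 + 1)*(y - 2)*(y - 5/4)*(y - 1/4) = y^4/2 - 3*y^3/4 - 59*y^2/32 + 3*y - 5/8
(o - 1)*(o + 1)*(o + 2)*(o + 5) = o^4 + 7*o^3 + 9*o^2 - 7*o - 10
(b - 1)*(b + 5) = b^2 + 4*b - 5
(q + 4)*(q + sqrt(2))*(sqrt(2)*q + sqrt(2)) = sqrt(2)*q^3 + 2*q^2 + 5*sqrt(2)*q^2 + 4*sqrt(2)*q + 10*q + 8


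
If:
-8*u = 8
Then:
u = -1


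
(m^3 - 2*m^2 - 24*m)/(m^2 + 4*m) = m - 6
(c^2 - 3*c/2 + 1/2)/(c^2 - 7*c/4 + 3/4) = 2*(2*c - 1)/(4*c - 3)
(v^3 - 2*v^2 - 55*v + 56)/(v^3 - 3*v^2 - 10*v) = (-v^3 + 2*v^2 + 55*v - 56)/(v*(-v^2 + 3*v + 10))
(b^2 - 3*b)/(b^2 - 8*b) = (b - 3)/(b - 8)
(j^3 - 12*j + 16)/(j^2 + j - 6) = (j^2 + 2*j - 8)/(j + 3)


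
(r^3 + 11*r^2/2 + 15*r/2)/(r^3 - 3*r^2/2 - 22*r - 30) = r*(r + 3)/(r^2 - 4*r - 12)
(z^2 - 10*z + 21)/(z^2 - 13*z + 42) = (z - 3)/(z - 6)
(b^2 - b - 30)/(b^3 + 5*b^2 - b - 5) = (b - 6)/(b^2 - 1)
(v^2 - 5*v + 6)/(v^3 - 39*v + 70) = (v - 3)/(v^2 + 2*v - 35)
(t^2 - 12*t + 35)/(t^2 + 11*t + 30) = (t^2 - 12*t + 35)/(t^2 + 11*t + 30)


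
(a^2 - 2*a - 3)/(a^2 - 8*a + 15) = (a + 1)/(a - 5)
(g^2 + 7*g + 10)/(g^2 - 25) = (g + 2)/(g - 5)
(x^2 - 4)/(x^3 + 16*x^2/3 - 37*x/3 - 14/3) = 3*(x + 2)/(3*x^2 + 22*x + 7)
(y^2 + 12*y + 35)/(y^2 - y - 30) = (y + 7)/(y - 6)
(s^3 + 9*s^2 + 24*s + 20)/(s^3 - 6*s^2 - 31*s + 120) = (s^2 + 4*s + 4)/(s^2 - 11*s + 24)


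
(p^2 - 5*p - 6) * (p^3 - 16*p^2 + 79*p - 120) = p^5 - 21*p^4 + 153*p^3 - 419*p^2 + 126*p + 720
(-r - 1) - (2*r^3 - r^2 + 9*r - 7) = -2*r^3 + r^2 - 10*r + 6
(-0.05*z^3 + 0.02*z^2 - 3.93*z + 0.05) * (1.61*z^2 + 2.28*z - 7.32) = -0.0805*z^5 - 0.0818*z^4 - 5.9157*z^3 - 9.0263*z^2 + 28.8816*z - 0.366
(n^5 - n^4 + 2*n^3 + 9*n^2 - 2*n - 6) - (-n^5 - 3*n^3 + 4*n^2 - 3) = 2*n^5 - n^4 + 5*n^3 + 5*n^2 - 2*n - 3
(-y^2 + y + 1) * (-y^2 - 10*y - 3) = y^4 + 9*y^3 - 8*y^2 - 13*y - 3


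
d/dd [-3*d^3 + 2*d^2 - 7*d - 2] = -9*d^2 + 4*d - 7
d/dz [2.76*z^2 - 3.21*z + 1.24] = 5.52*z - 3.21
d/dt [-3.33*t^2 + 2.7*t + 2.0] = 2.7 - 6.66*t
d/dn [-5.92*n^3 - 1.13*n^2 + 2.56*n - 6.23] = -17.76*n^2 - 2.26*n + 2.56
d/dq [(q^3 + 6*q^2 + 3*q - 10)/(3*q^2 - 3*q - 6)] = (q^4 - 2*q^3 - 15*q^2 - 4*q - 16)/(3*(q^4 - 2*q^3 - 3*q^2 + 4*q + 4))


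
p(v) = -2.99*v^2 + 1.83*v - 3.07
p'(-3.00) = 19.77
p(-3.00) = -35.47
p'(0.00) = 1.83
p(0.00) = -3.07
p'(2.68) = -14.20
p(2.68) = -19.64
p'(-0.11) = 2.49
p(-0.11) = -3.31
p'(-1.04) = 8.05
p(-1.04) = -8.21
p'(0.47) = -0.98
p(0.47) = -2.87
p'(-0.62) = 5.54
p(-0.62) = -5.35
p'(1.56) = -7.50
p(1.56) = -7.49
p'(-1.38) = 10.08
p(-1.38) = -11.29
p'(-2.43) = 16.36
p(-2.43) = -25.17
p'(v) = 1.83 - 5.98*v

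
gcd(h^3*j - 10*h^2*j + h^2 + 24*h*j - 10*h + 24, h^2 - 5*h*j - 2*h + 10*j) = 1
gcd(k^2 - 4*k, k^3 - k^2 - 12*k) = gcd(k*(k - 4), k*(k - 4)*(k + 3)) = k^2 - 4*k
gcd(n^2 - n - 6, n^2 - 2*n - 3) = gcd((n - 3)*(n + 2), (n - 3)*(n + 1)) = n - 3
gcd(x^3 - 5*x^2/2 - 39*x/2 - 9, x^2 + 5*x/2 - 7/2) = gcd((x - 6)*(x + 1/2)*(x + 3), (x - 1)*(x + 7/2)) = 1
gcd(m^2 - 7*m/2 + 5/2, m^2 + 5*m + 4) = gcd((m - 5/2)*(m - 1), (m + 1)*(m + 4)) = 1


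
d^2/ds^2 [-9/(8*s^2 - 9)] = 432*(-8*s^2 - 3)/(8*s^2 - 9)^3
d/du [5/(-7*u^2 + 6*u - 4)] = 10*(7*u - 3)/(7*u^2 - 6*u + 4)^2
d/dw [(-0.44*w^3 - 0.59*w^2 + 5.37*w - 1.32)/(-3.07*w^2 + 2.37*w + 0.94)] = (1.3508*w^4 - 2.0856*w^3 + 13.8468*w^2 - 9.214*w + 8.1762)/(9.4249*w^4 - 14.5518*w^3 - 0.154699999999999*w^2 + 4.4556*w + 0.8836)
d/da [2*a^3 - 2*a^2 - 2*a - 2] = 6*a^2 - 4*a - 2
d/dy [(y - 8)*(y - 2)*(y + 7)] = 3*y^2 - 6*y - 54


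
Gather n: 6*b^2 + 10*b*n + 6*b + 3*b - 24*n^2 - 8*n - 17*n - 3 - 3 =6*b^2 + 9*b - 24*n^2 + n*(10*b - 25) - 6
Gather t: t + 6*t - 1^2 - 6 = 7*t - 7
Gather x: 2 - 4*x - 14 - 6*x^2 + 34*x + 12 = -6*x^2 + 30*x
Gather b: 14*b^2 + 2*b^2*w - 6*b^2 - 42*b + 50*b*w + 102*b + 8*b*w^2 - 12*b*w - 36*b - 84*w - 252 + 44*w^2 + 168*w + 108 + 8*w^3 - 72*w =b^2*(2*w + 8) + b*(8*w^2 + 38*w + 24) + 8*w^3 + 44*w^2 + 12*w - 144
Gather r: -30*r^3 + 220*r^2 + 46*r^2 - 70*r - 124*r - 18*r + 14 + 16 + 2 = -30*r^3 + 266*r^2 - 212*r + 32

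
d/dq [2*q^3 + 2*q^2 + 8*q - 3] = 6*q^2 + 4*q + 8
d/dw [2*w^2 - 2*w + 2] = 4*w - 2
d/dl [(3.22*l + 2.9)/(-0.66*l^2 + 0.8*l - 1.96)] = (2.1252*l^2 + 3.828*l - 8.6312)/(0.4356*l^4 - 1.056*l^3 + 3.2272*l^2 - 3.136*l + 3.8416)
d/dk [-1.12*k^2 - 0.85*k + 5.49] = -2.24*k - 0.85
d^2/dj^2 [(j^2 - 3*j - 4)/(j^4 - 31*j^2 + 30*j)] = 6*(j^8 - 6*j^7 - 3*j^6 + 33*j^5 + 462*j^4 - 731*j^3 - 3844*j^2 + 3720*j - 1200)/(j^3*(j^9 - 93*j^7 + 90*j^6 + 2883*j^5 - 5580*j^4 - 27091*j^3 + 86490*j^2 - 83700*j + 27000))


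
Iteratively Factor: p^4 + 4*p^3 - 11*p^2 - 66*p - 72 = (p + 3)*(p^3 + p^2 - 14*p - 24) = (p + 2)*(p + 3)*(p^2 - p - 12) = (p + 2)*(p + 3)^2*(p - 4)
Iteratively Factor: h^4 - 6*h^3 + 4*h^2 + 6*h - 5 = (h - 5)*(h^3 - h^2 - h + 1) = (h - 5)*(h + 1)*(h^2 - 2*h + 1) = (h - 5)*(h - 1)*(h + 1)*(h - 1)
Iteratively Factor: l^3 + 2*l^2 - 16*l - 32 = (l + 4)*(l^2 - 2*l - 8) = (l - 4)*(l + 4)*(l + 2)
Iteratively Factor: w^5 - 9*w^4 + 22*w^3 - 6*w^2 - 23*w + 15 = (w - 3)*(w^4 - 6*w^3 + 4*w^2 + 6*w - 5) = (w - 3)*(w - 1)*(w^3 - 5*w^2 - w + 5) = (w - 3)*(w - 1)*(w + 1)*(w^2 - 6*w + 5) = (w - 5)*(w - 3)*(w - 1)*(w + 1)*(w - 1)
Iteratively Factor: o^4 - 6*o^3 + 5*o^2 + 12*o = (o - 3)*(o^3 - 3*o^2 - 4*o) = (o - 3)*(o + 1)*(o^2 - 4*o) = o*(o - 3)*(o + 1)*(o - 4)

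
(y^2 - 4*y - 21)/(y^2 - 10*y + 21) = (y + 3)/(y - 3)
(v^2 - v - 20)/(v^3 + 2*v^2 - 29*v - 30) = (v + 4)/(v^2 + 7*v + 6)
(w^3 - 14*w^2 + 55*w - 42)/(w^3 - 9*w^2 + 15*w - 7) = (w - 6)/(w - 1)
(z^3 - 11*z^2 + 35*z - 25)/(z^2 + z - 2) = (z^2 - 10*z + 25)/(z + 2)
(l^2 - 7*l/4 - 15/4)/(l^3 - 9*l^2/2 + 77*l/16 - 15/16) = 4*(4*l + 5)/(16*l^2 - 24*l + 5)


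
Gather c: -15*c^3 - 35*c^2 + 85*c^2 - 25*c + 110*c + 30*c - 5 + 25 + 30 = -15*c^3 + 50*c^2 + 115*c + 50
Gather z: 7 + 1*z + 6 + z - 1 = 2*z + 12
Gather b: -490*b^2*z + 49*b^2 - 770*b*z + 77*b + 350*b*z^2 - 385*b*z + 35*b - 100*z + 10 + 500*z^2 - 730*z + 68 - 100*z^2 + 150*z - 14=b^2*(49 - 490*z) + b*(350*z^2 - 1155*z + 112) + 400*z^2 - 680*z + 64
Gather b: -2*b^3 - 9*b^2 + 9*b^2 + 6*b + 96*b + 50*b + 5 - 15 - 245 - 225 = -2*b^3 + 152*b - 480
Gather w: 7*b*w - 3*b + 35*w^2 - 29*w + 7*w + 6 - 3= -3*b + 35*w^2 + w*(7*b - 22) + 3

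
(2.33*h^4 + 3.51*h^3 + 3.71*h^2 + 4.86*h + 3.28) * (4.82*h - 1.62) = 11.2306*h^5 + 13.1436*h^4 + 12.196*h^3 + 17.415*h^2 + 7.9364*h - 5.3136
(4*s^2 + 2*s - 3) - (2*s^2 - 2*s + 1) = 2*s^2 + 4*s - 4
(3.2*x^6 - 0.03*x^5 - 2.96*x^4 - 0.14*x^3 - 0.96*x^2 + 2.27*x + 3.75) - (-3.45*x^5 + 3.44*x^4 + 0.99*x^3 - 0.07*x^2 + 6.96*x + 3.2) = 3.2*x^6 + 3.42*x^5 - 6.4*x^4 - 1.13*x^3 - 0.89*x^2 - 4.69*x + 0.55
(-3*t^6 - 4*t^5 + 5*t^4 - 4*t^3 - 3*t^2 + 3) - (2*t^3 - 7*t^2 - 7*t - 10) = -3*t^6 - 4*t^5 + 5*t^4 - 6*t^3 + 4*t^2 + 7*t + 13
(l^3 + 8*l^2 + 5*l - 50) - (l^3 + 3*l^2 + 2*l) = 5*l^2 + 3*l - 50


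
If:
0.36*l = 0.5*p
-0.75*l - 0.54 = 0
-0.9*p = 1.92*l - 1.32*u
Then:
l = -0.72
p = -0.52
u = -1.40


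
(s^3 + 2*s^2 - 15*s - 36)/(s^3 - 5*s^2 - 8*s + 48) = (s + 3)/(s - 4)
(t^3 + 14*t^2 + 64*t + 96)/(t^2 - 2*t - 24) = (t^2 + 10*t + 24)/(t - 6)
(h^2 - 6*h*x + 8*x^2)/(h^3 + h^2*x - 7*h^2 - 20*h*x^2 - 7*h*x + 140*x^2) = (h - 2*x)/(h^2 + 5*h*x - 7*h - 35*x)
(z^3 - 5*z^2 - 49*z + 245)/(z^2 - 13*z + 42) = (z^2 + 2*z - 35)/(z - 6)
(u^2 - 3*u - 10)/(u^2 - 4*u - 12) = (u - 5)/(u - 6)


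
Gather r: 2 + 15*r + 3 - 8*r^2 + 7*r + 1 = -8*r^2 + 22*r + 6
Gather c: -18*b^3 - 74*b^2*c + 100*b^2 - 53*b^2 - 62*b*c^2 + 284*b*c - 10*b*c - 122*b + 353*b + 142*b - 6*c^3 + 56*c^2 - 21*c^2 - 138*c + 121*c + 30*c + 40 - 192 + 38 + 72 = -18*b^3 + 47*b^2 + 373*b - 6*c^3 + c^2*(35 - 62*b) + c*(-74*b^2 + 274*b + 13) - 42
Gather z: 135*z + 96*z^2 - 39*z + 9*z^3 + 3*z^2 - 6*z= 9*z^3 + 99*z^2 + 90*z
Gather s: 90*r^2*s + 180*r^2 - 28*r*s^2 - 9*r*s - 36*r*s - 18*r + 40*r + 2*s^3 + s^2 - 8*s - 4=180*r^2 + 22*r + 2*s^3 + s^2*(1 - 28*r) + s*(90*r^2 - 45*r - 8) - 4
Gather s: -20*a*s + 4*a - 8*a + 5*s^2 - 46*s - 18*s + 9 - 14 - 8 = -4*a + 5*s^2 + s*(-20*a - 64) - 13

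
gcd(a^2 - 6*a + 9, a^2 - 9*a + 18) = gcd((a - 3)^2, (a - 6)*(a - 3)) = a - 3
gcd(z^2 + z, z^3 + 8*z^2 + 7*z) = z^2 + z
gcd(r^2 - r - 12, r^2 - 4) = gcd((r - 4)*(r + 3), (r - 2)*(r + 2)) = 1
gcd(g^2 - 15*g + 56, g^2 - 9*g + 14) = g - 7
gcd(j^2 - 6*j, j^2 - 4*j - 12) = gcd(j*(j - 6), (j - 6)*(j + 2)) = j - 6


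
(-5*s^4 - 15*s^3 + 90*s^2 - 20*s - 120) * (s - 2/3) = -5*s^5 - 35*s^4/3 + 100*s^3 - 80*s^2 - 320*s/3 + 80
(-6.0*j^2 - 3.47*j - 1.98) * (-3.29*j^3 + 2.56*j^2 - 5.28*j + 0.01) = 19.74*j^5 - 3.9437*j^4 + 29.311*j^3 + 13.1928*j^2 + 10.4197*j - 0.0198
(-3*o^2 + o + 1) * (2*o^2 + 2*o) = -6*o^4 - 4*o^3 + 4*o^2 + 2*o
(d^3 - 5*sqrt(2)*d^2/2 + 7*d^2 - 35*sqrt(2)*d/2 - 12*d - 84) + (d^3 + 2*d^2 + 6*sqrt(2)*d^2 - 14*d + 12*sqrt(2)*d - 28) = 2*d^3 + 7*sqrt(2)*d^2/2 + 9*d^2 - 26*d - 11*sqrt(2)*d/2 - 112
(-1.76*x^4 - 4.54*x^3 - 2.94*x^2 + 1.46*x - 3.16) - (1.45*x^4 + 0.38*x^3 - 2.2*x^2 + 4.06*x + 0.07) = -3.21*x^4 - 4.92*x^3 - 0.74*x^2 - 2.6*x - 3.23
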